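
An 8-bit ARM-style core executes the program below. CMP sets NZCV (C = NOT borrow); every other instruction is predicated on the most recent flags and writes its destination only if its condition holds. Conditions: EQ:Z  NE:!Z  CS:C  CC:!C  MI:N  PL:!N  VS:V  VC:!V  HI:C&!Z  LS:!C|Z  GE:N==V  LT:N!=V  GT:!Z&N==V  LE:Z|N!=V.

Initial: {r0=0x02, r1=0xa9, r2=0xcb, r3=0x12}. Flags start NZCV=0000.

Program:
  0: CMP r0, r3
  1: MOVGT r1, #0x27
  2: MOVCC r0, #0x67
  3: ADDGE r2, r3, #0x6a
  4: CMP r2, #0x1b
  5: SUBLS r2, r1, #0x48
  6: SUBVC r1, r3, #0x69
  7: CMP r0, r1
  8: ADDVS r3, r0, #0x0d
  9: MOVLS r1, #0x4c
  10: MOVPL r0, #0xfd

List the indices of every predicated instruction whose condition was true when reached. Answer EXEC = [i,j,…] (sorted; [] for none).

EXEC = [2,6,8,9]

[0] flags=1000 → (cmp)
[1] flags=1000 GT?F → skip
[2] flags=1000 CC?T → r0=0x67
[3] flags=1000 GE?F → skip
[4] flags=1010 → (cmp)
[5] flags=1010 LS?F → skip
[6] flags=1010 VC?T → r1=0xa9
[7] flags=1001 → (cmp)
[8] flags=1001 VS?T → r3=0x74
[9] flags=1001 LS?T → r1=0x4c
[10] flags=1001 PL?F → skip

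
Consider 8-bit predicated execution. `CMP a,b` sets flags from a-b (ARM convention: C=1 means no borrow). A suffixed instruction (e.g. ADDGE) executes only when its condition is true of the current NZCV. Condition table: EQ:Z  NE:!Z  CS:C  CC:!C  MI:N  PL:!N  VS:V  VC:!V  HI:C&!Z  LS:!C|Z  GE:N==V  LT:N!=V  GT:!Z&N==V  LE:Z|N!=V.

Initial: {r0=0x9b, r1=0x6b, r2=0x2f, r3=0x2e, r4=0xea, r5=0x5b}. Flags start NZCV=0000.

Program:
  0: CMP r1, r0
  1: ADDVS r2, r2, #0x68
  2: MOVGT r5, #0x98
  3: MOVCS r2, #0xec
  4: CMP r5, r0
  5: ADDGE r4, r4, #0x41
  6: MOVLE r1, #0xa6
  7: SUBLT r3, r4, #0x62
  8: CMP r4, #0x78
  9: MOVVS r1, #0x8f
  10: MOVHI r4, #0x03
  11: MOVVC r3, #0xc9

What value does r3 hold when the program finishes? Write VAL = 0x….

[0] flags=1001 → (cmp)
[1] flags=1001 VS?T → r2=0x97
[2] flags=1001 GT?T → r5=0x98
[3] flags=1001 CS?F → skip
[4] flags=1000 → (cmp)
[5] flags=1000 GE?F → skip
[6] flags=1000 LE?T → r1=0xa6
[7] flags=1000 LT?T → r3=0x88
[8] flags=0011 → (cmp)
[9] flags=0011 VS?T → r1=0x8f
[10] flags=0011 HI?T → r4=0x03
[11] flags=0011 VC?F → skip

VAL = 0x88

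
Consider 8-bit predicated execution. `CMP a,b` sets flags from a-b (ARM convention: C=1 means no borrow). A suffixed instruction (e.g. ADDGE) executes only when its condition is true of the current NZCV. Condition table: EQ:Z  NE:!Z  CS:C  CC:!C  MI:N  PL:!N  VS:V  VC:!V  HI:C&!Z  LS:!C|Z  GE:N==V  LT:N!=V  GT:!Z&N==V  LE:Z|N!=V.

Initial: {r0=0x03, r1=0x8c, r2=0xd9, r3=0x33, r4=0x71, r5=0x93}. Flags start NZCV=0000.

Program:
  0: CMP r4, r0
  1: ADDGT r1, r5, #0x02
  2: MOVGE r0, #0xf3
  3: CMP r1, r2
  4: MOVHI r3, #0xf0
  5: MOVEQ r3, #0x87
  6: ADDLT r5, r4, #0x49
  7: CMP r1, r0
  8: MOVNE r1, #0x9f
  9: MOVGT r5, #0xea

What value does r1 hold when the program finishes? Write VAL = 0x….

[0] flags=0010 → (cmp)
[1] flags=0010 GT?T → r1=0x95
[2] flags=0010 GE?T → r0=0xf3
[3] flags=1000 → (cmp)
[4] flags=1000 HI?F → skip
[5] flags=1000 EQ?F → skip
[6] flags=1000 LT?T → r5=0xba
[7] flags=1000 → (cmp)
[8] flags=1000 NE?T → r1=0x9f
[9] flags=1000 GT?F → skip

VAL = 0x9f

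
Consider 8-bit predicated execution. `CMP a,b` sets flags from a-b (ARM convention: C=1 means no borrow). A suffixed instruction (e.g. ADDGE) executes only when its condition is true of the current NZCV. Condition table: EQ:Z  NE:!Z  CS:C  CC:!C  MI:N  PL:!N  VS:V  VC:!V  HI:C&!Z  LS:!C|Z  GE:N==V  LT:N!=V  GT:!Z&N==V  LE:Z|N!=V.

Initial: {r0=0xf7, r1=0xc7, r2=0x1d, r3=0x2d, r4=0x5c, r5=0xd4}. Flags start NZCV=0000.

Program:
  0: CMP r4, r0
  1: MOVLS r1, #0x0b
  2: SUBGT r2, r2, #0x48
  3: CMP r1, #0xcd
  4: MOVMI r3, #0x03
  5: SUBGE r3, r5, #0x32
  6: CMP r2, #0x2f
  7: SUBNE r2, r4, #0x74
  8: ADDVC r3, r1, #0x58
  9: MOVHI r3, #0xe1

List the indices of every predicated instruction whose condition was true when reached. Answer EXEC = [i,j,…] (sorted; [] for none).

[0] flags=0000 → (cmp)
[1] flags=0000 LS?T → r1=0x0b
[2] flags=0000 GT?T → r2=0xd5
[3] flags=0000 → (cmp)
[4] flags=0000 MI?F → skip
[5] flags=0000 GE?T → r3=0xa2
[6] flags=1010 → (cmp)
[7] flags=1010 NE?T → r2=0xe8
[8] flags=1010 VC?T → r3=0x63
[9] flags=1010 HI?T → r3=0xe1

EXEC = [1,2,5,7,8,9]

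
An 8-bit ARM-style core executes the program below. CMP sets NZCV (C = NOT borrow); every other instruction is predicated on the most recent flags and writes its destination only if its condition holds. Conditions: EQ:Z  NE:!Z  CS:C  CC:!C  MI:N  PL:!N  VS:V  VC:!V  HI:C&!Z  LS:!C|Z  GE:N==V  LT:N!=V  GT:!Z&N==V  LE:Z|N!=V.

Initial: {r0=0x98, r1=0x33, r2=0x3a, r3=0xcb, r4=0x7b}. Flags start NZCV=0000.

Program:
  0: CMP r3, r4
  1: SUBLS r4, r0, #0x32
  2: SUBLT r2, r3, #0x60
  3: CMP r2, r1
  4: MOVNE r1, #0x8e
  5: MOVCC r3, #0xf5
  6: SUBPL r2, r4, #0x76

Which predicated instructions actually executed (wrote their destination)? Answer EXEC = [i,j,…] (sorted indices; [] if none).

0: ✓ CMP  NZCV=0011
1: · SUBLS
2: ✓ SUBLT  r2←0x6b
3: ✓ CMP  NZCV=0010
4: ✓ MOVNE  r1←0x8e
5: · MOVCC
6: ✓ SUBPL  r2←0x05

EXEC = [2,4,6]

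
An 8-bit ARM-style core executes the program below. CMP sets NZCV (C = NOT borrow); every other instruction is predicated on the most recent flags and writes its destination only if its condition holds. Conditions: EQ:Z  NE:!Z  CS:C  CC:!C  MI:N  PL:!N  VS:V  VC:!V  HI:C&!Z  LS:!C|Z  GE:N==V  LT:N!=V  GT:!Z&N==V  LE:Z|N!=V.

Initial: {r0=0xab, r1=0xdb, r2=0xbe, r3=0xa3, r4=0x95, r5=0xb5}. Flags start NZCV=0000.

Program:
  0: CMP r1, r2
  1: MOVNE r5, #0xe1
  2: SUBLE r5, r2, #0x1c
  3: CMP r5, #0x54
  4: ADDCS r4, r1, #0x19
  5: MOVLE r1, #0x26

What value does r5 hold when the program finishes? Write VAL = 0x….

VAL = 0xe1

0: ✓ CMP  NZCV=0010
1: ✓ MOVNE  r5←0xe1
2: · SUBLE
3: ✓ CMP  NZCV=1010
4: ✓ ADDCS  r4←0xf4
5: ✓ MOVLE  r1←0x26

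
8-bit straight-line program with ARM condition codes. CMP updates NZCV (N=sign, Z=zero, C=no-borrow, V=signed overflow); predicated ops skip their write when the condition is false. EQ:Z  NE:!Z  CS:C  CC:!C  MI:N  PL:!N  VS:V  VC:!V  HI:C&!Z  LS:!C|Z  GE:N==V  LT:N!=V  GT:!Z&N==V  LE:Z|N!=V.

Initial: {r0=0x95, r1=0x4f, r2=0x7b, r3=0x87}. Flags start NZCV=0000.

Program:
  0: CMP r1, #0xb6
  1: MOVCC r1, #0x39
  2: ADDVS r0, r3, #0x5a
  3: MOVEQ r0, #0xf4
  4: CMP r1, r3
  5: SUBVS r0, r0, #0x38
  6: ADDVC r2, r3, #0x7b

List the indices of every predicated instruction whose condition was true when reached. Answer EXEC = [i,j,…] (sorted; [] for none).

EXEC = [1,2,5]

[0] flags=1001 → (cmp)
[1] flags=1001 CC?T → r1=0x39
[2] flags=1001 VS?T → r0=0xe1
[3] flags=1001 EQ?F → skip
[4] flags=1001 → (cmp)
[5] flags=1001 VS?T → r0=0xa9
[6] flags=1001 VC?F → skip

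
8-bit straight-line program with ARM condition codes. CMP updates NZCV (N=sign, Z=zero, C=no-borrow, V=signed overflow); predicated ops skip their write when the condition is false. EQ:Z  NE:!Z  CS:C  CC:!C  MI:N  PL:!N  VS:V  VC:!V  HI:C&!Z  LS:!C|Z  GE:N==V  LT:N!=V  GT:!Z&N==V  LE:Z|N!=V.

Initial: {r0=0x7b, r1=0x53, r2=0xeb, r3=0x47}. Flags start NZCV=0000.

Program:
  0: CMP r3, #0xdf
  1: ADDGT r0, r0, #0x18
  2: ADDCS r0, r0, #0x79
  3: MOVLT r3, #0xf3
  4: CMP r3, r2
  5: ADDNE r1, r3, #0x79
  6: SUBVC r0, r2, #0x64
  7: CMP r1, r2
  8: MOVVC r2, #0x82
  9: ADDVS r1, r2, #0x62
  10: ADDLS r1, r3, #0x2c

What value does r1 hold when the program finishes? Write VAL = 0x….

VAL = 0x73

0: ✓ CMP  NZCV=0000
1: ✓ ADDGT  r0←0x93
2: · ADDCS
3: · MOVLT
4: ✓ CMP  NZCV=0000
5: ✓ ADDNE  r1←0xc0
6: ✓ SUBVC  r0←0x87
7: ✓ CMP  NZCV=1000
8: ✓ MOVVC  r2←0x82
9: · ADDVS
10: ✓ ADDLS  r1←0x73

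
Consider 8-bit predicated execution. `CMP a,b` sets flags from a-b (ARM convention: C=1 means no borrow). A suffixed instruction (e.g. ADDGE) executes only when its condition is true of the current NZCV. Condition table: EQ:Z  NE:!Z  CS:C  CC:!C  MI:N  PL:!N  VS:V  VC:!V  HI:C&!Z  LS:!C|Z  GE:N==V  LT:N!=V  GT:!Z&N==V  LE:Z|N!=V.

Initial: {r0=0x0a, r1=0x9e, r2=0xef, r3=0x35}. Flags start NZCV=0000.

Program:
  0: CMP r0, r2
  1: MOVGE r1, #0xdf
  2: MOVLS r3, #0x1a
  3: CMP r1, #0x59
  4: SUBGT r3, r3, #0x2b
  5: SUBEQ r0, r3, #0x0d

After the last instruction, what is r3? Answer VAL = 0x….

VAL = 0x1a

0: ✓ CMP  NZCV=0000
1: ✓ MOVGE  r1←0xdf
2: ✓ MOVLS  r3←0x1a
3: ✓ CMP  NZCV=1010
4: · SUBGT
5: · SUBEQ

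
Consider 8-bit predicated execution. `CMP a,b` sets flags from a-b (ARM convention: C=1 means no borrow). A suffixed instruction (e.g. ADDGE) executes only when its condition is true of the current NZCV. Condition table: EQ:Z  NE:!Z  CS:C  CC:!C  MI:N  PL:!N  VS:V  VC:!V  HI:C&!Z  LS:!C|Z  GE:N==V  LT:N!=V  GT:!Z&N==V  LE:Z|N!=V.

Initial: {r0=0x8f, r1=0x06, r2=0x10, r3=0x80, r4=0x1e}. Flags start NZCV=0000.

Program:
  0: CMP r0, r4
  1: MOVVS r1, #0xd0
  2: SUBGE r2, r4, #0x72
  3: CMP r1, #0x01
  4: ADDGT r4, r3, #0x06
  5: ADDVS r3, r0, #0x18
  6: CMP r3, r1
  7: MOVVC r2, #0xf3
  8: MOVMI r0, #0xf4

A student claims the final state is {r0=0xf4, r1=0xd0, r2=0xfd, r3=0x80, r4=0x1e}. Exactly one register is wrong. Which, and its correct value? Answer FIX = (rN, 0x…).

0: ✓ CMP  NZCV=0011
1: ✓ MOVVS  r1←0xd0
2: · SUBGE
3: ✓ CMP  NZCV=1010
4: · ADDGT
5: · ADDVS
6: ✓ CMP  NZCV=1000
7: ✓ MOVVC  r2←0xf3
8: ✓ MOVMI  r0←0xf4

FIX = (r2, 0xf3)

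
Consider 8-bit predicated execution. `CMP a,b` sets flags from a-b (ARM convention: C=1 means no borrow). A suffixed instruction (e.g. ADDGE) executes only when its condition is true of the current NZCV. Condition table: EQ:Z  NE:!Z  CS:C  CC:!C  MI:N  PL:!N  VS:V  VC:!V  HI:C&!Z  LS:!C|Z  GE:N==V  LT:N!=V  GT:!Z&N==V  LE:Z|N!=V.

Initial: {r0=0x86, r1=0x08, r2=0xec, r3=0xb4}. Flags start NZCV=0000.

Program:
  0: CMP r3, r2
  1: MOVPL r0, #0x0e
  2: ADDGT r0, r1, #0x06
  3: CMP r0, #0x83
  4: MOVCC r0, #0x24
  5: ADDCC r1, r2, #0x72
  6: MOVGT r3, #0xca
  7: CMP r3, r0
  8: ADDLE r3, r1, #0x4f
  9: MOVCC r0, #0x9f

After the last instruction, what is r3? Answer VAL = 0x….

VAL = 0xca

[0] flags=1000 → (cmp)
[1] flags=1000 PL?F → skip
[2] flags=1000 GT?F → skip
[3] flags=0010 → (cmp)
[4] flags=0010 CC?F → skip
[5] flags=0010 CC?F → skip
[6] flags=0010 GT?T → r3=0xca
[7] flags=0010 → (cmp)
[8] flags=0010 LE?F → skip
[9] flags=0010 CC?F → skip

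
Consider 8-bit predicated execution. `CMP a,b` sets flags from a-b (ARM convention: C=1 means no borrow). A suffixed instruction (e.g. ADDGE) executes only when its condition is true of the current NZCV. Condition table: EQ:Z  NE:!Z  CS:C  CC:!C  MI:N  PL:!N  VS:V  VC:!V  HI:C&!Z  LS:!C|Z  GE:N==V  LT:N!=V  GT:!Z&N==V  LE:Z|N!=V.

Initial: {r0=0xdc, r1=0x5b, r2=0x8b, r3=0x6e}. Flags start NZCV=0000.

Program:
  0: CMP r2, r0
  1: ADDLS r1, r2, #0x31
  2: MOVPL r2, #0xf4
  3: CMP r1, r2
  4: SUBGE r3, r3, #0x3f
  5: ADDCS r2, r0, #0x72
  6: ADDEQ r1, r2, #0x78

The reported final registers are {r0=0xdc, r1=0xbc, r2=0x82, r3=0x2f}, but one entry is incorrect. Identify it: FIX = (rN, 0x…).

[0] flags=1000 → (cmp)
[1] flags=1000 LS?T → r1=0xbc
[2] flags=1000 PL?F → skip
[3] flags=0010 → (cmp)
[4] flags=0010 GE?T → r3=0x2f
[5] flags=0010 CS?T → r2=0x4e
[6] flags=0010 EQ?F → skip

FIX = (r2, 0x4e)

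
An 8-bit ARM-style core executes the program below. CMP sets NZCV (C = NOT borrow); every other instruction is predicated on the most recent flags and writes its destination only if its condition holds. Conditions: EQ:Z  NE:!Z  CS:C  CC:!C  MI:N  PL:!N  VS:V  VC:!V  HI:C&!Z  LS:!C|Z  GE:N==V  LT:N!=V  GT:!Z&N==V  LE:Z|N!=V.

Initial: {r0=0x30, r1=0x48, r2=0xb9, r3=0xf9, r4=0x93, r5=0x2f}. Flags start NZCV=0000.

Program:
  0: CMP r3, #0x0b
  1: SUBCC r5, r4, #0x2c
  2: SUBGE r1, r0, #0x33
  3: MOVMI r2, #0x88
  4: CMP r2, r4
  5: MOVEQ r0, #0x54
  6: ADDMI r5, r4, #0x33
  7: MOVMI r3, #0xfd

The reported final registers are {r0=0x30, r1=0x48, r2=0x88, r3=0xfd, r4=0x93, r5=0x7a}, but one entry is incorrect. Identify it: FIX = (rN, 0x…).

FIX = (r5, 0xc6)

0: ✓ CMP  NZCV=1010
1: · SUBCC
2: · SUBGE
3: ✓ MOVMI  r2←0x88
4: ✓ CMP  NZCV=1000
5: · MOVEQ
6: ✓ ADDMI  r5←0xc6
7: ✓ MOVMI  r3←0xfd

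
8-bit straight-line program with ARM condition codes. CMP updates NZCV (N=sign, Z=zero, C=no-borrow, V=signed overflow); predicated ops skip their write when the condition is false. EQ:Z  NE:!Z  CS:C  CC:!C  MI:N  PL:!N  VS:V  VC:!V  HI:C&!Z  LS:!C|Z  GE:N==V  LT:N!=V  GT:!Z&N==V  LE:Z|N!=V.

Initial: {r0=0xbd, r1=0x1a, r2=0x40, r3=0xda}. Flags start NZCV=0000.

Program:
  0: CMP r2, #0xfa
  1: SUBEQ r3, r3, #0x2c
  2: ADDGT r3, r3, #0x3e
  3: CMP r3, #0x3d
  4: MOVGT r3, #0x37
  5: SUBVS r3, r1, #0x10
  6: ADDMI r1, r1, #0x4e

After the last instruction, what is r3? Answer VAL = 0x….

[0] flags=0000 → (cmp)
[1] flags=0000 EQ?F → skip
[2] flags=0000 GT?T → r3=0x18
[3] flags=1000 → (cmp)
[4] flags=1000 GT?F → skip
[5] flags=1000 VS?F → skip
[6] flags=1000 MI?T → r1=0x68

VAL = 0x18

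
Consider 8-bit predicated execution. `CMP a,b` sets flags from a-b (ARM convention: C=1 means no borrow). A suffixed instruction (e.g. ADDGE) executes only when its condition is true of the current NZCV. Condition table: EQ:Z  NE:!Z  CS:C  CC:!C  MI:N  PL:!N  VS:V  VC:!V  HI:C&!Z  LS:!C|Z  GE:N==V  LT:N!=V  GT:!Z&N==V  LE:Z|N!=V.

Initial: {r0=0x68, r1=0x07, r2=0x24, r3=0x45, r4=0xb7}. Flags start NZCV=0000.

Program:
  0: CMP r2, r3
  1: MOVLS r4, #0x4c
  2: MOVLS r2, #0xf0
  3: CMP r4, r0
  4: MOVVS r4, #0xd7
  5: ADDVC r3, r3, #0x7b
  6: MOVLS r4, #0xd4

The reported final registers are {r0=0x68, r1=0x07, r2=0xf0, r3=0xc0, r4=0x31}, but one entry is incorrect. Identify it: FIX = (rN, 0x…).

0: ✓ CMP  NZCV=1000
1: ✓ MOVLS  r4←0x4c
2: ✓ MOVLS  r2←0xf0
3: ✓ CMP  NZCV=1000
4: · MOVVS
5: ✓ ADDVC  r3←0xc0
6: ✓ MOVLS  r4←0xd4

FIX = (r4, 0xd4)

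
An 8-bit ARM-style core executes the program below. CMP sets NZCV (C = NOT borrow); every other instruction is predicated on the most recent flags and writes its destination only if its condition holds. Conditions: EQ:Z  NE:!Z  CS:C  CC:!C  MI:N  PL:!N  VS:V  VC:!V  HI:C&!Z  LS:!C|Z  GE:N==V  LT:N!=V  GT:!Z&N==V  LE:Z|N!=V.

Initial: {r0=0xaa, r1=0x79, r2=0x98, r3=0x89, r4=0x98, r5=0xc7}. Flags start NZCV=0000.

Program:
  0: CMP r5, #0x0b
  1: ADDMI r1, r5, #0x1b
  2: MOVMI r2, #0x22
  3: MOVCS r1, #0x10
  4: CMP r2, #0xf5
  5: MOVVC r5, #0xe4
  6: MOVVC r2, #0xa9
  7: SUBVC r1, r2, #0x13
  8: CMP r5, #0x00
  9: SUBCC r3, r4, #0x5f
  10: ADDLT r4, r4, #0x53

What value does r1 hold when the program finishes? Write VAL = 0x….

[0] flags=1010 → (cmp)
[1] flags=1010 MI?T → r1=0xe2
[2] flags=1010 MI?T → r2=0x22
[3] flags=1010 CS?T → r1=0x10
[4] flags=0000 → (cmp)
[5] flags=0000 VC?T → r5=0xe4
[6] flags=0000 VC?T → r2=0xa9
[7] flags=0000 VC?T → r1=0x96
[8] flags=1010 → (cmp)
[9] flags=1010 CC?F → skip
[10] flags=1010 LT?T → r4=0xeb

VAL = 0x96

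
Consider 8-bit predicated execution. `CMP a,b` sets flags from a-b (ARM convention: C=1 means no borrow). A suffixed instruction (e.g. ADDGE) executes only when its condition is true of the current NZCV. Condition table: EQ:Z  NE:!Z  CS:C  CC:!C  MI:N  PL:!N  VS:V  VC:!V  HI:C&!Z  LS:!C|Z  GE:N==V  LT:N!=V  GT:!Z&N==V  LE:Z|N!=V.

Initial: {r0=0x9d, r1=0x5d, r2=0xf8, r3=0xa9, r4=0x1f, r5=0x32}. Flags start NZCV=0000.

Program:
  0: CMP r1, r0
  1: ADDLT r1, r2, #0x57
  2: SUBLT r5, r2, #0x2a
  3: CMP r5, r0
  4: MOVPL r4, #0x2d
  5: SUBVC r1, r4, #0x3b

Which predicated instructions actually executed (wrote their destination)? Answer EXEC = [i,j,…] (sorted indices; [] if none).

0: ✓ CMP  NZCV=1001
1: · ADDLT
2: · SUBLT
3: ✓ CMP  NZCV=1001
4: · MOVPL
5: · SUBVC

EXEC = []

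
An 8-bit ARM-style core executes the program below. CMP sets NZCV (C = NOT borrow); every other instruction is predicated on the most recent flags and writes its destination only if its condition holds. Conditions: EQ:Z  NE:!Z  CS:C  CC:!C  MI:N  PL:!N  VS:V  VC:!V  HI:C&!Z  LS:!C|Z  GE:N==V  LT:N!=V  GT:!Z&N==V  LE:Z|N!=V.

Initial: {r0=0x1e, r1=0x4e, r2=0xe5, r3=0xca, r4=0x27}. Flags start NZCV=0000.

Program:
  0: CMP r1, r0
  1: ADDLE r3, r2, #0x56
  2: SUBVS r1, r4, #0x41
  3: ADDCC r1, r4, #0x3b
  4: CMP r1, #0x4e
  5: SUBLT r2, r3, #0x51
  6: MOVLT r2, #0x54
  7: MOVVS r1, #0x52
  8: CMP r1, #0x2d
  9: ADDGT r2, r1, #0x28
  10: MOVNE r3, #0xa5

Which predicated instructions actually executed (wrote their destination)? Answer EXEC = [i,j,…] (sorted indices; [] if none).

EXEC = [9,10]

0: ✓ CMP  NZCV=0010
1: · ADDLE
2: · SUBVS
3: · ADDCC
4: ✓ CMP  NZCV=0110
5: · SUBLT
6: · MOVLT
7: · MOVVS
8: ✓ CMP  NZCV=0010
9: ✓ ADDGT  r2←0x76
10: ✓ MOVNE  r3←0xa5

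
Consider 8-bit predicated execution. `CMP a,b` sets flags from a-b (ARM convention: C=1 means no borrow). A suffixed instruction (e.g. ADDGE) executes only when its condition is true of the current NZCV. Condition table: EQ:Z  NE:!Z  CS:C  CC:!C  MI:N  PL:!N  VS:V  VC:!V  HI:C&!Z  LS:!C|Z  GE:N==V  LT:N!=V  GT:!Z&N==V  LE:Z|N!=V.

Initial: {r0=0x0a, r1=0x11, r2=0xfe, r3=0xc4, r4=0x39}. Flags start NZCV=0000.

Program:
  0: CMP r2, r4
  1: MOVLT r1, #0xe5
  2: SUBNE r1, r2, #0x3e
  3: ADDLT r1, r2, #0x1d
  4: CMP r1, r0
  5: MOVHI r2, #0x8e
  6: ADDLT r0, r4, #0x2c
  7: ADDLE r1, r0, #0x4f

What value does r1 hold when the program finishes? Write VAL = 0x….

VAL = 0x1b

0: ✓ CMP  NZCV=1010
1: ✓ MOVLT  r1←0xe5
2: ✓ SUBNE  r1←0xc0
3: ✓ ADDLT  r1←0x1b
4: ✓ CMP  NZCV=0010
5: ✓ MOVHI  r2←0x8e
6: · ADDLT
7: · ADDLE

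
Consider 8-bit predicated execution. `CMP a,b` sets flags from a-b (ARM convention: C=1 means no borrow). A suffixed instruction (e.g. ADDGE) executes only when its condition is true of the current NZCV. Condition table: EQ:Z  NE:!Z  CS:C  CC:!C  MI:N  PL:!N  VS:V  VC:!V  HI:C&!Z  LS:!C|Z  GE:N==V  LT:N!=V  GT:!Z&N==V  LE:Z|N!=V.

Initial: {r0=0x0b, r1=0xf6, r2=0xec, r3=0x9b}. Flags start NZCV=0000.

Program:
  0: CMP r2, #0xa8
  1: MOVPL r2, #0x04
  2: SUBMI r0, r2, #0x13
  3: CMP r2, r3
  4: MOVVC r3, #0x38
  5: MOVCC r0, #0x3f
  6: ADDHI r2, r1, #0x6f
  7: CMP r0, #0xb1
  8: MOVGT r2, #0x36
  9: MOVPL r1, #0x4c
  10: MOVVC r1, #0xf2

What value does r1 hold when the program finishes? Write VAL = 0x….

[0] flags=0010 → (cmp)
[1] flags=0010 PL?T → r2=0x04
[2] flags=0010 MI?F → skip
[3] flags=0000 → (cmp)
[4] flags=0000 VC?T → r3=0x38
[5] flags=0000 CC?T → r0=0x3f
[6] flags=0000 HI?F → skip
[7] flags=1001 → (cmp)
[8] flags=1001 GT?T → r2=0x36
[9] flags=1001 PL?F → skip
[10] flags=1001 VC?F → skip

VAL = 0xf6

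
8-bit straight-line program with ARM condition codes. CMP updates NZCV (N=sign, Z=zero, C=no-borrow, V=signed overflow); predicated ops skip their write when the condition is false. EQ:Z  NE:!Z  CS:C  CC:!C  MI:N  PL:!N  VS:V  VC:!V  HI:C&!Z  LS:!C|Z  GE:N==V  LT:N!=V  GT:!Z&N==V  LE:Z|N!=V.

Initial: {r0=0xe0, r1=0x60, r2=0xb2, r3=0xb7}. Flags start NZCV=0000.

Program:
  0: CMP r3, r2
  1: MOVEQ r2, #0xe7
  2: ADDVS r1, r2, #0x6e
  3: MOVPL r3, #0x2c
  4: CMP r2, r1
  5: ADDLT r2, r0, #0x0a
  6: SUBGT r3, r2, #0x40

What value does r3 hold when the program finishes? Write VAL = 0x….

[0] flags=0010 → (cmp)
[1] flags=0010 EQ?F → skip
[2] flags=0010 VS?F → skip
[3] flags=0010 PL?T → r3=0x2c
[4] flags=0011 → (cmp)
[5] flags=0011 LT?T → r2=0xea
[6] flags=0011 GT?F → skip

VAL = 0x2c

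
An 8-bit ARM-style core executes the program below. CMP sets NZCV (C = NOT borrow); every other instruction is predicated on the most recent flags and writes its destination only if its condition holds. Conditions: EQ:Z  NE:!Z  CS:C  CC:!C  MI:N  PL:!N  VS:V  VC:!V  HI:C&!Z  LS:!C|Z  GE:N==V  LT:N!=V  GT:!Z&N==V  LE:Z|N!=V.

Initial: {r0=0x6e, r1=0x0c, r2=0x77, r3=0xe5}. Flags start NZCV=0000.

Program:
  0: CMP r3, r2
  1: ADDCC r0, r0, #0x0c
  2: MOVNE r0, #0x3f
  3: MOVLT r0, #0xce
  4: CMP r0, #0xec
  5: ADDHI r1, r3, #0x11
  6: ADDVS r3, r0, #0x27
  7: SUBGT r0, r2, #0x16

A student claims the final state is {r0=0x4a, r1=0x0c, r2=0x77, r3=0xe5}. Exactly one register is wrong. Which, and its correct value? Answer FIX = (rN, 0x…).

FIX = (r0, 0xce)

0: ✓ CMP  NZCV=0011
1: · ADDCC
2: ✓ MOVNE  r0←0x3f
3: ✓ MOVLT  r0←0xce
4: ✓ CMP  NZCV=1000
5: · ADDHI
6: · ADDVS
7: · SUBGT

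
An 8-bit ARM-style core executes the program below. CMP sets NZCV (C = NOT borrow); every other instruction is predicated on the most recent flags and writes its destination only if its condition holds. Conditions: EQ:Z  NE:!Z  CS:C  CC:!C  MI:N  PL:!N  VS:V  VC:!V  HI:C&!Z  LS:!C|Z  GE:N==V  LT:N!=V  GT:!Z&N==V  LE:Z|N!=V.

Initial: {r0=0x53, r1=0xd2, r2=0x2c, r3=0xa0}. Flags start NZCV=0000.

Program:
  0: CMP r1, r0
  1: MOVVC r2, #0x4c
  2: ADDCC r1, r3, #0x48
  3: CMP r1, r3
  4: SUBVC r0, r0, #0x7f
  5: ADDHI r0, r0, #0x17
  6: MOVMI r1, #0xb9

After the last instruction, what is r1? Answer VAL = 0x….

VAL = 0xd2

[0] flags=0011 → (cmp)
[1] flags=0011 VC?F → skip
[2] flags=0011 CC?F → skip
[3] flags=0010 → (cmp)
[4] flags=0010 VC?T → r0=0xd4
[5] flags=0010 HI?T → r0=0xeb
[6] flags=0010 MI?F → skip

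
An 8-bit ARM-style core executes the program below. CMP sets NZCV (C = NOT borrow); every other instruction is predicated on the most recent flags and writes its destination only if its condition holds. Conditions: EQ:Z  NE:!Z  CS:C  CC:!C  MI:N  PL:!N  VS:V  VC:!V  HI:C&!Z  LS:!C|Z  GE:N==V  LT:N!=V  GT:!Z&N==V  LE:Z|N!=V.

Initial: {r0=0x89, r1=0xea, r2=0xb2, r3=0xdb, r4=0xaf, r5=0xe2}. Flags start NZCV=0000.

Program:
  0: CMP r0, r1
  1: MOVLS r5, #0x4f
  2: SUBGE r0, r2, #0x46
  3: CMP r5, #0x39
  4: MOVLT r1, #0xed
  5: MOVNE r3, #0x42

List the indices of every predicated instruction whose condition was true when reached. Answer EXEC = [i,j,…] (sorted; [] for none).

[0] flags=1000 → (cmp)
[1] flags=1000 LS?T → r5=0x4f
[2] flags=1000 GE?F → skip
[3] flags=0010 → (cmp)
[4] flags=0010 LT?F → skip
[5] flags=0010 NE?T → r3=0x42

EXEC = [1,5]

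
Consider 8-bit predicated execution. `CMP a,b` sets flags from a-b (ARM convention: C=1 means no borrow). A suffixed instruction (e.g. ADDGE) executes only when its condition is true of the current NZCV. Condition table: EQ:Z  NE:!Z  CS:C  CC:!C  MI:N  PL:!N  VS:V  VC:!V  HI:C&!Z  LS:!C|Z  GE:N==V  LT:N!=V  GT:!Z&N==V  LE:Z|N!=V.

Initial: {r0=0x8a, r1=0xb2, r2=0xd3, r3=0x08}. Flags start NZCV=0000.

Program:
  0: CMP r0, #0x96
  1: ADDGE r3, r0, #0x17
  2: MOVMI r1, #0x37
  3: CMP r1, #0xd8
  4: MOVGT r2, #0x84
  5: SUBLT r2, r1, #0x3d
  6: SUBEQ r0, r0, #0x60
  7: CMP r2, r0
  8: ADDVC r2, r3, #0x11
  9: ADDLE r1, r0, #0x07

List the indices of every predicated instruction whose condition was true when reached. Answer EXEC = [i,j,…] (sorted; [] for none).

0: ✓ CMP  NZCV=1000
1: · ADDGE
2: ✓ MOVMI  r1←0x37
3: ✓ CMP  NZCV=0000
4: ✓ MOVGT  r2←0x84
5: · SUBLT
6: · SUBEQ
7: ✓ CMP  NZCV=1000
8: ✓ ADDVC  r2←0x19
9: ✓ ADDLE  r1←0x91

EXEC = [2,4,8,9]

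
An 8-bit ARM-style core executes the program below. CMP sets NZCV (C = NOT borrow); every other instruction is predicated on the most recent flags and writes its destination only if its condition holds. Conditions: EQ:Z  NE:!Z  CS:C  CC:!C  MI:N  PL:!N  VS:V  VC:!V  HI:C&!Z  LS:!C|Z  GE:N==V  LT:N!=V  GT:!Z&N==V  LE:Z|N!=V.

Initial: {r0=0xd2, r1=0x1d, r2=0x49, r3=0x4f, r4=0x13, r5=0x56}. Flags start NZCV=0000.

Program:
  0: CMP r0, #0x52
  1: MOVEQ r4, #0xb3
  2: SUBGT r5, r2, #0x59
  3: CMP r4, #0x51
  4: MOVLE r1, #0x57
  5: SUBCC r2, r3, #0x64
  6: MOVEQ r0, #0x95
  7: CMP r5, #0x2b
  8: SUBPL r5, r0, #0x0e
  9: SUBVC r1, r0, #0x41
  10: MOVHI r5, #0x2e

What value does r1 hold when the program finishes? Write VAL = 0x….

VAL = 0x91

[0] flags=1010 → (cmp)
[1] flags=1010 EQ?F → skip
[2] flags=1010 GT?F → skip
[3] flags=1000 → (cmp)
[4] flags=1000 LE?T → r1=0x57
[5] flags=1000 CC?T → r2=0xeb
[6] flags=1000 EQ?F → skip
[7] flags=0010 → (cmp)
[8] flags=0010 PL?T → r5=0xc4
[9] flags=0010 VC?T → r1=0x91
[10] flags=0010 HI?T → r5=0x2e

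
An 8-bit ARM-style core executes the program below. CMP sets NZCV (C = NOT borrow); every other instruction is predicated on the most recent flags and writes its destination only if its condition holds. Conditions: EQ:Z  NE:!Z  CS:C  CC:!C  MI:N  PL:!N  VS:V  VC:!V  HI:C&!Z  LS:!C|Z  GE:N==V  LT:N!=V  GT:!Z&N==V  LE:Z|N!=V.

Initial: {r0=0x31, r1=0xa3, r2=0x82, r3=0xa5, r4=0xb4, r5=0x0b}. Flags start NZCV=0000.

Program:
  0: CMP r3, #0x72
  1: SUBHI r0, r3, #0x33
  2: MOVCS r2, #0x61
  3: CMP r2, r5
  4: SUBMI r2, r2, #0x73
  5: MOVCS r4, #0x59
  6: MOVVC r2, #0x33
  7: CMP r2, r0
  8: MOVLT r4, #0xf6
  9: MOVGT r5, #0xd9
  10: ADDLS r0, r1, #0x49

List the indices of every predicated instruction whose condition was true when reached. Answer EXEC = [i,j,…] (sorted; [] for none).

EXEC = [1,2,5,6,8,10]

[0] flags=0011 → (cmp)
[1] flags=0011 HI?T → r0=0x72
[2] flags=0011 CS?T → r2=0x61
[3] flags=0010 → (cmp)
[4] flags=0010 MI?F → skip
[5] flags=0010 CS?T → r4=0x59
[6] flags=0010 VC?T → r2=0x33
[7] flags=1000 → (cmp)
[8] flags=1000 LT?T → r4=0xf6
[9] flags=1000 GT?F → skip
[10] flags=1000 LS?T → r0=0xec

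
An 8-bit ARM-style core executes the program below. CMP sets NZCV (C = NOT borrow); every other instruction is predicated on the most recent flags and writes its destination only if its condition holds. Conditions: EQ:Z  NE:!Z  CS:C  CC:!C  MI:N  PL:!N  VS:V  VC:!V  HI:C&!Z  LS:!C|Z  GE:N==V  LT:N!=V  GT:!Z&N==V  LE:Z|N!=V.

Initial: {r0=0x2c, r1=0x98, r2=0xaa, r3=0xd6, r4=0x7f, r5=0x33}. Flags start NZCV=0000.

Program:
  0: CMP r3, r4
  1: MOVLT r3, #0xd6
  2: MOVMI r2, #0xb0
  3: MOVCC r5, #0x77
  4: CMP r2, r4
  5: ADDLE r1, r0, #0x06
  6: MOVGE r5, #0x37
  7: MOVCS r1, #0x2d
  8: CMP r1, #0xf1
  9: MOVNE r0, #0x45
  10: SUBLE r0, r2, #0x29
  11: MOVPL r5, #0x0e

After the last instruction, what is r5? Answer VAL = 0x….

[0] flags=0011 → (cmp)
[1] flags=0011 LT?T → r3=0xd6
[2] flags=0011 MI?F → skip
[3] flags=0011 CC?F → skip
[4] flags=0011 → (cmp)
[5] flags=0011 LE?T → r1=0x32
[6] flags=0011 GE?F → skip
[7] flags=0011 CS?T → r1=0x2d
[8] flags=0000 → (cmp)
[9] flags=0000 NE?T → r0=0x45
[10] flags=0000 LE?F → skip
[11] flags=0000 PL?T → r5=0x0e

VAL = 0x0e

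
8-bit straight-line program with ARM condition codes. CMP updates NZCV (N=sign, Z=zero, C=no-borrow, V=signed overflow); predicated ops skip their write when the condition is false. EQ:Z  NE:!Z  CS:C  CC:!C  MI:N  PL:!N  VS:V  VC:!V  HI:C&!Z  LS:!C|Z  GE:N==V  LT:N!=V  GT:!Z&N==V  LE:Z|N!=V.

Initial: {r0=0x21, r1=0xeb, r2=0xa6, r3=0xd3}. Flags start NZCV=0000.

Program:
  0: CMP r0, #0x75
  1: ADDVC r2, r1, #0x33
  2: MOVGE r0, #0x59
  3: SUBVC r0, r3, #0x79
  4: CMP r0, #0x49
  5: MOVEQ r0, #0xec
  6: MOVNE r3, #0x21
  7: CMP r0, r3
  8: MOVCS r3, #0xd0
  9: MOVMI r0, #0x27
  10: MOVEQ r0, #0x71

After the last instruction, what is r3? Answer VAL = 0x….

0: ✓ CMP  NZCV=1000
1: ✓ ADDVC  r2←0x1e
2: · MOVGE
3: ✓ SUBVC  r0←0x5a
4: ✓ CMP  NZCV=0010
5: · MOVEQ
6: ✓ MOVNE  r3←0x21
7: ✓ CMP  NZCV=0010
8: ✓ MOVCS  r3←0xd0
9: · MOVMI
10: · MOVEQ

VAL = 0xd0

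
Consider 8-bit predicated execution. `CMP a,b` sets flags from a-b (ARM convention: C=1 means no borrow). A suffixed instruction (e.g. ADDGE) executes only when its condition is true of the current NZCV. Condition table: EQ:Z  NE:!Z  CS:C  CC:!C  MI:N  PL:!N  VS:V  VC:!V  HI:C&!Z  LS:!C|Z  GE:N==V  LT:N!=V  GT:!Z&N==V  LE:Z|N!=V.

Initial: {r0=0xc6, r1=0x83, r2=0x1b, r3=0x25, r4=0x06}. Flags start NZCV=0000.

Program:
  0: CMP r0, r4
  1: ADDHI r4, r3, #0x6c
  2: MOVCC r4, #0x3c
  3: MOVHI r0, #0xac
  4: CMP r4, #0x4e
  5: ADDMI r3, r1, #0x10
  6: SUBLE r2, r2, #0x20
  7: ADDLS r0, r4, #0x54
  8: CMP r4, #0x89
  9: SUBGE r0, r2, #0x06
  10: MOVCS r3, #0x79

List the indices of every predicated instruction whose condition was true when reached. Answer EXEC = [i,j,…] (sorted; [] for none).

EXEC = [1,3,6,9,10]

0: ✓ CMP  NZCV=1010
1: ✓ ADDHI  r4←0x91
2: · MOVCC
3: ✓ MOVHI  r0←0xac
4: ✓ CMP  NZCV=0011
5: · ADDMI
6: ✓ SUBLE  r2←0xfb
7: · ADDLS
8: ✓ CMP  NZCV=0010
9: ✓ SUBGE  r0←0xf5
10: ✓ MOVCS  r3←0x79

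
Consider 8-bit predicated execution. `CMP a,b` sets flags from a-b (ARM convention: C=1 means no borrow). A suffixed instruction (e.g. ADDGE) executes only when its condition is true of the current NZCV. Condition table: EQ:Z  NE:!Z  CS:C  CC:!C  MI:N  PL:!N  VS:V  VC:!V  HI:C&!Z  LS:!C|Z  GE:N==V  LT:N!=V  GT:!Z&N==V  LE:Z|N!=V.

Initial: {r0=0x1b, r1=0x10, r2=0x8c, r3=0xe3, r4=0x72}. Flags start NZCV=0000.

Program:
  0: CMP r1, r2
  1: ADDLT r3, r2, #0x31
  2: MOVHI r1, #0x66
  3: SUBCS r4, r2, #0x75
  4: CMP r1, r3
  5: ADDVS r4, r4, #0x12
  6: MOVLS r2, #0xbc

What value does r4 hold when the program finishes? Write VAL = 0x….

VAL = 0x72

0: ✓ CMP  NZCV=1001
1: · ADDLT
2: · MOVHI
3: · SUBCS
4: ✓ CMP  NZCV=0000
5: · ADDVS
6: ✓ MOVLS  r2←0xbc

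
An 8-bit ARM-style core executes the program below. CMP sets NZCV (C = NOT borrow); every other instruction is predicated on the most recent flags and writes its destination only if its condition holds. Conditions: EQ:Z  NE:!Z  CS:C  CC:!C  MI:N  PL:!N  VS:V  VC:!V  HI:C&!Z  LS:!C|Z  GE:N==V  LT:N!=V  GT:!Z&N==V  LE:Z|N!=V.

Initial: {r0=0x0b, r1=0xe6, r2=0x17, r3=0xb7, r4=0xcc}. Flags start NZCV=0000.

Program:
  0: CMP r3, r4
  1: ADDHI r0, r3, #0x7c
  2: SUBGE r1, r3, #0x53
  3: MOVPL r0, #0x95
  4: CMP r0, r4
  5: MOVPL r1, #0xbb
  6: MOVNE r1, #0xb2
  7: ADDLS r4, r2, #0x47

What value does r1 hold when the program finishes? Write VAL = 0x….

0: ✓ CMP  NZCV=1000
1: · ADDHI
2: · SUBGE
3: · MOVPL
4: ✓ CMP  NZCV=0000
5: ✓ MOVPL  r1←0xbb
6: ✓ MOVNE  r1←0xb2
7: ✓ ADDLS  r4←0x5e

VAL = 0xb2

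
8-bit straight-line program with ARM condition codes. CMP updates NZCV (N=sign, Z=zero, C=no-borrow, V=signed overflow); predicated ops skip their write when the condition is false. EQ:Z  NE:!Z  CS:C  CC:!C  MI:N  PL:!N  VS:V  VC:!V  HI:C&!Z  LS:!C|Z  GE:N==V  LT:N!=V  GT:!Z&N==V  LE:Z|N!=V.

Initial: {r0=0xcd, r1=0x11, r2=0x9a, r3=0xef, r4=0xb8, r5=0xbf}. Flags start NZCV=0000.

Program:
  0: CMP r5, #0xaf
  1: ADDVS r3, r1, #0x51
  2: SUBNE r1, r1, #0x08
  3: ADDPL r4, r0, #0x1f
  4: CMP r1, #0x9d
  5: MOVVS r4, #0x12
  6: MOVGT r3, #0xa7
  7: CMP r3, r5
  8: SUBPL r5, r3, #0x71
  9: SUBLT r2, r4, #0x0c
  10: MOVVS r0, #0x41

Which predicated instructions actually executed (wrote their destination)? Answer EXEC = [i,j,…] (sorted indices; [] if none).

[0] flags=0010 → (cmp)
[1] flags=0010 VS?F → skip
[2] flags=0010 NE?T → r1=0x09
[3] flags=0010 PL?T → r4=0xec
[4] flags=0000 → (cmp)
[5] flags=0000 VS?F → skip
[6] flags=0000 GT?T → r3=0xa7
[7] flags=1000 → (cmp)
[8] flags=1000 PL?F → skip
[9] flags=1000 LT?T → r2=0xe0
[10] flags=1000 VS?F → skip

EXEC = [2,3,6,9]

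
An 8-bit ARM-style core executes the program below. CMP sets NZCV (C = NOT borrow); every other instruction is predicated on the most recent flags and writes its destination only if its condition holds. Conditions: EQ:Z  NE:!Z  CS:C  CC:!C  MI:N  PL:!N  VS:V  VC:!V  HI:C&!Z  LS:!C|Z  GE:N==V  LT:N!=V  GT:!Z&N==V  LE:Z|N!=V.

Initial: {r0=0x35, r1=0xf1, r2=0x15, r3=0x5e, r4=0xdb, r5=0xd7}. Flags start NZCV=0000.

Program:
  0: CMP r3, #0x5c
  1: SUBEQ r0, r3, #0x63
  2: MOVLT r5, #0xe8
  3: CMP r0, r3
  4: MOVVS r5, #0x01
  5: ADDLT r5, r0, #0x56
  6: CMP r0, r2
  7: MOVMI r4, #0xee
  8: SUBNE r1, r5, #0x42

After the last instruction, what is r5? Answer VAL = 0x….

VAL = 0x8b

0: ✓ CMP  NZCV=0010
1: · SUBEQ
2: · MOVLT
3: ✓ CMP  NZCV=1000
4: · MOVVS
5: ✓ ADDLT  r5←0x8b
6: ✓ CMP  NZCV=0010
7: · MOVMI
8: ✓ SUBNE  r1←0x49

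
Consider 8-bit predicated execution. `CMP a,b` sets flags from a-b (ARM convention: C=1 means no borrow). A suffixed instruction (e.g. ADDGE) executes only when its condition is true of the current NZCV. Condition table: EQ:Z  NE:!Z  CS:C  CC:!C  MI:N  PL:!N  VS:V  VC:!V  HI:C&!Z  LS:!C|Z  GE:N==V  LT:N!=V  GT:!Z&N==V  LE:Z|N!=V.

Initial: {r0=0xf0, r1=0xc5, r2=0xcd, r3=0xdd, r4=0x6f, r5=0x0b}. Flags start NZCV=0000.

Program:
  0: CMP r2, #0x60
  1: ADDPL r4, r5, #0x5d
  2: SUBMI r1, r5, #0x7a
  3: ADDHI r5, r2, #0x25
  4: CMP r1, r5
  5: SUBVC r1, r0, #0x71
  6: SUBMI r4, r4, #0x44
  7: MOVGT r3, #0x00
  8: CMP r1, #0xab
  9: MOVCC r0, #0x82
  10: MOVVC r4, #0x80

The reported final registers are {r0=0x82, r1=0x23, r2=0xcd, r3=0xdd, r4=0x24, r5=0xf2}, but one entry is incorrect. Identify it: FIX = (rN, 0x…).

FIX = (r1, 0x7f)

[0] flags=0011 → (cmp)
[1] flags=0011 PL?T → r4=0x68
[2] flags=0011 MI?F → skip
[3] flags=0011 HI?T → r5=0xf2
[4] flags=1000 → (cmp)
[5] flags=1000 VC?T → r1=0x7f
[6] flags=1000 MI?T → r4=0x24
[7] flags=1000 GT?F → skip
[8] flags=1001 → (cmp)
[9] flags=1001 CC?T → r0=0x82
[10] flags=1001 VC?F → skip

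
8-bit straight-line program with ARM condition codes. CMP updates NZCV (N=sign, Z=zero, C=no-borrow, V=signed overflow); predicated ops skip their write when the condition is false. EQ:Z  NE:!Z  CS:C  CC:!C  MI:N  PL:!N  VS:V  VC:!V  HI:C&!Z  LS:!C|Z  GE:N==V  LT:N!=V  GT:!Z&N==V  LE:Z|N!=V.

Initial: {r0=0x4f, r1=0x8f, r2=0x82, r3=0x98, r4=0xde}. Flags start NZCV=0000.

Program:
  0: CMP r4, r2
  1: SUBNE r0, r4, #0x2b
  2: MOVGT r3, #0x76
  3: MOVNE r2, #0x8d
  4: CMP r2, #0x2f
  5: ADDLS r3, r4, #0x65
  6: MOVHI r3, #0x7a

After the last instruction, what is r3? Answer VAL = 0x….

0: ✓ CMP  NZCV=0010
1: ✓ SUBNE  r0←0xb3
2: ✓ MOVGT  r3←0x76
3: ✓ MOVNE  r2←0x8d
4: ✓ CMP  NZCV=0011
5: · ADDLS
6: ✓ MOVHI  r3←0x7a

VAL = 0x7a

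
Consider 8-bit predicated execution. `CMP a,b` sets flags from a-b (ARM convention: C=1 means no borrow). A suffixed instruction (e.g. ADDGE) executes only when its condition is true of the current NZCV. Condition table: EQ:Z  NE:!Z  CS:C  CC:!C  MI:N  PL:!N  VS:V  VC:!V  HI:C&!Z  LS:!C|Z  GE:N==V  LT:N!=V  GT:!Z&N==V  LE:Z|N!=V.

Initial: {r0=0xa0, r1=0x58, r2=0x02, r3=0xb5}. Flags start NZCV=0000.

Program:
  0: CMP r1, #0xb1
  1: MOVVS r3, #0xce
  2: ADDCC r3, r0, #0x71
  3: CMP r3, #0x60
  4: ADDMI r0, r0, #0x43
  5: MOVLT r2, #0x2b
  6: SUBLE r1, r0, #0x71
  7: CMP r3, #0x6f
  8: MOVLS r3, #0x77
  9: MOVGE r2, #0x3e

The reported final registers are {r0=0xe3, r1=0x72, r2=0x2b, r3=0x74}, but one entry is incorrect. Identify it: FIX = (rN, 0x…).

[0] flags=1001 → (cmp)
[1] flags=1001 VS?T → r3=0xce
[2] flags=1001 CC?T → r3=0x11
[3] flags=1000 → (cmp)
[4] flags=1000 MI?T → r0=0xe3
[5] flags=1000 LT?T → r2=0x2b
[6] flags=1000 LE?T → r1=0x72
[7] flags=1000 → (cmp)
[8] flags=1000 LS?T → r3=0x77
[9] flags=1000 GE?F → skip

FIX = (r3, 0x77)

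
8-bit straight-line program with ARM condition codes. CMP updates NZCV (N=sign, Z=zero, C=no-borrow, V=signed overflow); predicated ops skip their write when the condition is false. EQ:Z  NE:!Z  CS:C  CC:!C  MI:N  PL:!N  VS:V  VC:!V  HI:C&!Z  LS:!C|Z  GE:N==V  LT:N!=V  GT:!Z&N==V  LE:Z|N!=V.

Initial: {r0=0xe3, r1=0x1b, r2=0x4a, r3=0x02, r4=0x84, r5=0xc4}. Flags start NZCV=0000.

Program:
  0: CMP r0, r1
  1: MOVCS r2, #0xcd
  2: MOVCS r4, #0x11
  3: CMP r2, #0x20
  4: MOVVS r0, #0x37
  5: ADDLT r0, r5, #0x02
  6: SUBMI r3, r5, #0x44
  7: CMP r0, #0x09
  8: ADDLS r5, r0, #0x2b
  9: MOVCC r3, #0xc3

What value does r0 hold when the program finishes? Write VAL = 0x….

0: ✓ CMP  NZCV=1010
1: ✓ MOVCS  r2←0xcd
2: ✓ MOVCS  r4←0x11
3: ✓ CMP  NZCV=1010
4: · MOVVS
5: ✓ ADDLT  r0←0xc6
6: ✓ SUBMI  r3←0x80
7: ✓ CMP  NZCV=1010
8: · ADDLS
9: · MOVCC

VAL = 0xc6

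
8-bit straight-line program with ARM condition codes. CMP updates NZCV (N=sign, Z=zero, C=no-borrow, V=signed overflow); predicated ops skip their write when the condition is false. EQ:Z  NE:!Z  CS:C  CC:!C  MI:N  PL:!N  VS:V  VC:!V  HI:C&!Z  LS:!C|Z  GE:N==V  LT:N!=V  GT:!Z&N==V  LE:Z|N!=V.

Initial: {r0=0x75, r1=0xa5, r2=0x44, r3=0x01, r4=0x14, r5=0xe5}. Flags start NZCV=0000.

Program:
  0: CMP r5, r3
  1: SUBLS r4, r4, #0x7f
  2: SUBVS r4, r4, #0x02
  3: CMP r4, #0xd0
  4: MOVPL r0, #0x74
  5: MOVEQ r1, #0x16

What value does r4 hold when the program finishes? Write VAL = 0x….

VAL = 0x14

[0] flags=1010 → (cmp)
[1] flags=1010 LS?F → skip
[2] flags=1010 VS?F → skip
[3] flags=0000 → (cmp)
[4] flags=0000 PL?T → r0=0x74
[5] flags=0000 EQ?F → skip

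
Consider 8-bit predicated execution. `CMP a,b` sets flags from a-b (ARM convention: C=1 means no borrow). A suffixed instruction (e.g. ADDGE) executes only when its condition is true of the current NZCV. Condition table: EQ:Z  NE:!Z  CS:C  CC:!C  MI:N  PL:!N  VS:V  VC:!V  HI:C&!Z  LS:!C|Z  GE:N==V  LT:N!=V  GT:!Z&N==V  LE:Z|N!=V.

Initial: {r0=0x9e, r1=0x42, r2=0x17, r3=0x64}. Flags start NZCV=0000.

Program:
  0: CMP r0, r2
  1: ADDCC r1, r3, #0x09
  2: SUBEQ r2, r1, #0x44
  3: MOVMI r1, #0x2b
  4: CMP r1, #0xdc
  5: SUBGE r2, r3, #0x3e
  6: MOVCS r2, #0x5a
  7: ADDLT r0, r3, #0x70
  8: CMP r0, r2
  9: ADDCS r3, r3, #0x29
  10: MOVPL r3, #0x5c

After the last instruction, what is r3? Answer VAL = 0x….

VAL = 0x5c

[0] flags=1010 → (cmp)
[1] flags=1010 CC?F → skip
[2] flags=1010 EQ?F → skip
[3] flags=1010 MI?T → r1=0x2b
[4] flags=0000 → (cmp)
[5] flags=0000 GE?T → r2=0x26
[6] flags=0000 CS?F → skip
[7] flags=0000 LT?F → skip
[8] flags=0011 → (cmp)
[9] flags=0011 CS?T → r3=0x8d
[10] flags=0011 PL?T → r3=0x5c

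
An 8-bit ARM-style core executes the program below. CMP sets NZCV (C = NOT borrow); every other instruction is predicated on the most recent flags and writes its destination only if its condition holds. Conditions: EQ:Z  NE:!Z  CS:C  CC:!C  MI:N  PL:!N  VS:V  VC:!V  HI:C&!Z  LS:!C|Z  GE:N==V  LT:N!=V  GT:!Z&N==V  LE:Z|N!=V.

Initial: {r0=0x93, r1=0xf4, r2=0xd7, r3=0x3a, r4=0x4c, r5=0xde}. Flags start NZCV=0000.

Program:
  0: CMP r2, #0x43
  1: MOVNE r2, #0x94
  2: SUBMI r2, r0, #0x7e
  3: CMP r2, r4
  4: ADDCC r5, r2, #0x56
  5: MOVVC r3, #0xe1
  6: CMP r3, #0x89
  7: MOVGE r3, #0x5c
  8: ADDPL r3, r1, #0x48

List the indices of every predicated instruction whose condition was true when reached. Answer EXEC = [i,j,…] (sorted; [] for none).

EXEC = [1,2,4,5,7,8]

0: ✓ CMP  NZCV=1010
1: ✓ MOVNE  r2←0x94
2: ✓ SUBMI  r2←0x15
3: ✓ CMP  NZCV=1000
4: ✓ ADDCC  r5←0x6b
5: ✓ MOVVC  r3←0xe1
6: ✓ CMP  NZCV=0010
7: ✓ MOVGE  r3←0x5c
8: ✓ ADDPL  r3←0x3c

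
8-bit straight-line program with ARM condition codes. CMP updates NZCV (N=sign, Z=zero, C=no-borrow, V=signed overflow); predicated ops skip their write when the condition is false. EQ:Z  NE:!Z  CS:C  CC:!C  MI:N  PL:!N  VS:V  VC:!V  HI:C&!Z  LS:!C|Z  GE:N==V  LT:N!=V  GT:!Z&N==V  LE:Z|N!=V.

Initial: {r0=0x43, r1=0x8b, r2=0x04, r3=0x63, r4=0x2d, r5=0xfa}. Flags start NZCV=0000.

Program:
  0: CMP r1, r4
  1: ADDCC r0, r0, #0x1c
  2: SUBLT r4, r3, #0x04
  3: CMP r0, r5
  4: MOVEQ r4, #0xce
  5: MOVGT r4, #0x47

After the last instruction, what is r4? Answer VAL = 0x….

0: ✓ CMP  NZCV=0011
1: · ADDCC
2: ✓ SUBLT  r4←0x5f
3: ✓ CMP  NZCV=0000
4: · MOVEQ
5: ✓ MOVGT  r4←0x47

VAL = 0x47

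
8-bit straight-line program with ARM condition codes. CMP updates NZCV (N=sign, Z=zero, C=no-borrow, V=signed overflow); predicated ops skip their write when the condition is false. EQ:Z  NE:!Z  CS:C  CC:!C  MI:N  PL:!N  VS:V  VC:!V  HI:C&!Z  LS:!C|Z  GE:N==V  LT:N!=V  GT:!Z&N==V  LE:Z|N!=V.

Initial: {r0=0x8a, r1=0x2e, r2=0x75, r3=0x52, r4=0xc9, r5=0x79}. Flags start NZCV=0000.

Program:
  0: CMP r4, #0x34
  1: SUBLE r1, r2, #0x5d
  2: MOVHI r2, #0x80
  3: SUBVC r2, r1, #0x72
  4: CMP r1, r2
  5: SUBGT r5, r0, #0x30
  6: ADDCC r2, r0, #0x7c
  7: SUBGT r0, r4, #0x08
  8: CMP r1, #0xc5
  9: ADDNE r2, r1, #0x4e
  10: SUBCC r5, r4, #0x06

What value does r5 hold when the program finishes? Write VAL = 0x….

[0] flags=1010 → (cmp)
[1] flags=1010 LE?T → r1=0x18
[2] flags=1010 HI?T → r2=0x80
[3] flags=1010 VC?T → r2=0xa6
[4] flags=0000 → (cmp)
[5] flags=0000 GT?T → r5=0x5a
[6] flags=0000 CC?T → r2=0x06
[7] flags=0000 GT?T → r0=0xc1
[8] flags=0000 → (cmp)
[9] flags=0000 NE?T → r2=0x66
[10] flags=0000 CC?T → r5=0xc3

VAL = 0xc3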